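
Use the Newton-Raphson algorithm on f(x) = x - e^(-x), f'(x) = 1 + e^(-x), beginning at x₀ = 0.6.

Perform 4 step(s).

f(x) = x - e^(-x)
f'(x) = 1 + e^(-x)
x₀ = 0.6

Newton-Raphson formula: x_{n+1} = x_n - f(x_n)/f'(x_n)

Iteration 1:
  f(0.600000) = 0.051188
  f'(0.600000) = 1.548812
  x_1 = 0.600000 - 0.051188/1.548812 = 0.566950
Iteration 2:
  f(0.566950) = -0.000303
  f'(0.566950) = 1.567253
  x_2 = 0.566950 - (-0.000303)/1.567253 = 0.567143
Iteration 3:
  f(0.567143) = 0.000000
  f'(0.567143) = 1.567143
  x_3 = 0.567143 - 0.000000/1.567143 = 0.567143
Iteration 4:
  f(0.567143) = 0.000000
  f'(0.567143) = 1.567143
  x_4 = 0.567143 - 0.000000/1.567143 = 0.567143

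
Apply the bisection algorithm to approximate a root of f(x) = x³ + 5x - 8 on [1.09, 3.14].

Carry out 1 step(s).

f(x) = x³ + 5x - 8
Initial interval: [1.09, 3.14]

Iteration 1:
  c_1 = (1.090000 + 3.140000)/2 = 2.115000
  f(c_1) = f(2.115000) = 12.035871
  f(a) × f(c) < 0, new interval: [1.090000, 2.115000]

After 1 iteration(s), the approximation is c_1 = 2.115000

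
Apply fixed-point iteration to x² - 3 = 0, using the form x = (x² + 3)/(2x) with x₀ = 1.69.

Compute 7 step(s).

Equation: x² - 3 = 0
Fixed-point form: x = (x² + 3)/(2x)
x₀ = 1.69

x_1 = g(1.690000) = 1.732574
x_2 = g(1.732574) = 1.732051
x_3 = g(1.732051) = 1.732051
x_4 = g(1.732051) = 1.732051
x_5 = g(1.732051) = 1.732051
x_6 = g(1.732051) = 1.732051
x_7 = g(1.732051) = 1.732051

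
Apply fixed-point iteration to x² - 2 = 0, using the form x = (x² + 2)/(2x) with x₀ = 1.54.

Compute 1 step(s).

Equation: x² - 2 = 0
Fixed-point form: x = (x² + 2)/(2x)
x₀ = 1.54

x_1 = g(1.540000) = 1.419351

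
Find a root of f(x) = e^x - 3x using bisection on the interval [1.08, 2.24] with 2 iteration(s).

f(x) = e^x - 3x
Initial interval: [1.08, 2.24]

Iteration 1:
  c_1 = (1.080000 + 2.240000)/2 = 1.660000
  f(c_1) = f(1.660000) = 0.279311
  f(a) × f(c) < 0, new interval: [1.080000, 1.660000]
Iteration 2:
  c_2 = (1.080000 + 1.660000)/2 = 1.370000
  f(c_2) = f(1.370000) = -0.174649
  f(a) × f(c) ≥ 0, new interval: [1.370000, 1.660000]

After 2 iteration(s), the approximation is c_2 = 1.370000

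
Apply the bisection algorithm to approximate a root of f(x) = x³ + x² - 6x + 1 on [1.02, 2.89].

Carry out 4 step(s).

f(x) = x³ + x² - 6x + 1
Initial interval: [1.02, 2.89]

Iteration 1:
  c_1 = (1.020000 + 2.890000)/2 = 1.955000
  f(c_1) = f(1.955000) = 0.564084
  f(a) × f(c) < 0, new interval: [1.020000, 1.955000]
Iteration 2:
  c_2 = (1.020000 + 1.955000)/2 = 1.487500
  f(c_2) = f(1.487500) = -2.421018
  f(a) × f(c) ≥ 0, new interval: [1.487500, 1.955000]
Iteration 3:
  c_3 = (1.487500 + 1.955000)/2 = 1.721250
  f(c_3) = f(1.721250) = -1.265248
  f(a) × f(c) ≥ 0, new interval: [1.721250, 1.955000]
Iteration 4:
  c_4 = (1.721250 + 1.955000)/2 = 1.838125
  f(c_4) = f(1.838125) = -0.439567
  f(a) × f(c) ≥ 0, new interval: [1.838125, 1.955000]

After 4 iteration(s), the approximation is c_4 = 1.838125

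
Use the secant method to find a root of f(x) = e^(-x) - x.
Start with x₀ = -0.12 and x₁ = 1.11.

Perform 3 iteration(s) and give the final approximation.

f(x) = e^(-x) - x
x₀ = -0.12, x₁ = 1.11

Secant formula: x_{n+1} = x_n - f(x_n)(x_n - x_{n-1})/(f(x_n) - f(x_{n-1}))

Iteration 1:
  f(-0.120000) = 1.247497
  f(1.110000) = -0.780441
  x_2 = 1.110000 - (-0.780441)×(1.110000 - (-0.120000))/(-0.780441 - 1.247497)
       = 0.636641
Iteration 2:
  f(1.110000) = -0.780441
  f(0.636641) = -0.107575
  x_3 = 0.636641 - (-0.107575)×(0.636641 - 1.110000)/(-0.107575 - (-0.780441))
       = 0.560963
Iteration 3:
  f(0.636641) = -0.107575
  f(0.560963) = 0.009697
  x_4 = 0.560963 - 0.009697×(0.560963 - 0.636641)/(0.009697 - (-0.107575))
       = 0.567220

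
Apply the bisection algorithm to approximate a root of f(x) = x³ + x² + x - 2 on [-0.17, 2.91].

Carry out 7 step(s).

f(x) = x³ + x² + x - 2
Initial interval: [-0.17, 2.91]

Iteration 1:
  c_1 = (-0.170000 + 2.910000)/2 = 1.370000
  f(c_1) = f(1.370000) = 3.818253
  f(a) × f(c) < 0, new interval: [-0.170000, 1.370000]
Iteration 2:
  c_2 = (-0.170000 + 1.370000)/2 = 0.600000
  f(c_2) = f(0.600000) = -0.824000
  f(a) × f(c) ≥ 0, new interval: [0.600000, 1.370000]
Iteration 3:
  c_3 = (0.600000 + 1.370000)/2 = 0.985000
  f(c_3) = f(0.985000) = 0.910897
  f(a) × f(c) < 0, new interval: [0.600000, 0.985000]
Iteration 4:
  c_4 = (0.600000 + 0.985000)/2 = 0.792500
  f(c_4) = f(0.792500) = -0.081709
  f(a) × f(c) ≥ 0, new interval: [0.792500, 0.985000]
Iteration 5:
  c_5 = (0.792500 + 0.985000)/2 = 0.888750
  f(c_5) = f(0.888750) = 0.380629
  f(a) × f(c) < 0, new interval: [0.792500, 0.888750]
Iteration 6:
  c_6 = (0.792500 + 0.888750)/2 = 0.840625
  f(c_6) = f(0.840625) = 0.141303
  f(a) × f(c) < 0, new interval: [0.792500, 0.840625]
Iteration 7:
  c_7 = (0.792500 + 0.840625)/2 = 0.816563
  f(c_7) = f(0.816563) = 0.027800
  f(a) × f(c) < 0, new interval: [0.792500, 0.816563]

After 7 iteration(s), the approximation is c_7 = 0.816563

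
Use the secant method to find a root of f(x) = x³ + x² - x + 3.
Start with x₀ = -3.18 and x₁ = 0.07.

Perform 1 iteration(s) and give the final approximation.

f(x) = x³ + x² - x + 3
x₀ = -3.18, x₁ = 0.07

Secant formula: x_{n+1} = x_n - f(x_n)(x_n - x_{n-1})/(f(x_n) - f(x_{n-1}))

Iteration 1:
  f(-3.180000) = -15.865032
  f(0.070000) = 2.935243
  x_2 = 0.070000 - 2.935243×(0.070000 - (-3.180000))/(2.935243 - (-15.865032))
       = -0.437415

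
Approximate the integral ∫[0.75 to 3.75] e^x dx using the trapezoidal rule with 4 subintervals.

f(x) = e^x
a = 0.75, b = 3.75, n = 4
h = (b - a)/n = 0.750000

Trapezoidal rule: (h/2)[f(x₀) + 2f(x₁) + 2f(x₂) + ... + f(xₙ)]

x_0 = 0.7500, f(x_0) = 2.117000, coefficient = 1
x_1 = 1.5000, f(x_1) = 4.481689, coefficient = 2
x_2 = 2.2500, f(x_2) = 9.487736, coefficient = 2
x_3 = 3.0000, f(x_3) = 20.085537, coefficient = 2
x_4 = 3.7500, f(x_4) = 42.521082, coefficient = 1

I ≈ (0.750000/2) × 112.748006 = 42.280502
Exact value: 40.404082
Error: 1.876420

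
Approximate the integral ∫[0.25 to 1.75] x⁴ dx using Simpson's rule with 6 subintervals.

f(x) = x⁴
a = 0.25, b = 1.75, n = 6
h = (b - a)/n = 0.250000

Simpson's rule: (h/3)[f(x₀) + 4f(x₁) + 2f(x₂) + ... + f(xₙ)]

x_0 = 0.2500, f(x_0) = 0.003906, coefficient = 1
x_1 = 0.5000, f(x_1) = 0.062500, coefficient = 4
x_2 = 0.7500, f(x_2) = 0.316406, coefficient = 2
x_3 = 1.0000, f(x_3) = 1.000000, coefficient = 4
x_4 = 1.2500, f(x_4) = 2.441406, coefficient = 2
x_5 = 1.5000, f(x_5) = 5.062500, coefficient = 4
x_6 = 1.7500, f(x_6) = 9.378906, coefficient = 1

I ≈ (0.250000/3) × 39.398438 = 3.283203
Exact value: 3.282422
Error: 0.000781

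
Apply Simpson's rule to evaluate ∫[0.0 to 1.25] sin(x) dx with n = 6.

f(x) = sin(x)
a = 0.0, b = 1.25, n = 6
h = (b - a)/n = 0.208333

Simpson's rule: (h/3)[f(x₀) + 4f(x₁) + 2f(x₂) + ... + f(xₙ)]

x_0 = 0.0000, f(x_0) = 0.000000, coefficient = 1
x_1 = 0.2083, f(x_1) = 0.206830, coefficient = 4
x_2 = 0.4167, f(x_2) = 0.404715, coefficient = 2
x_3 = 0.6250, f(x_3) = 0.585097, coefficient = 4
x_4 = 0.8333, f(x_4) = 0.740177, coefficient = 2
x_5 = 1.0417, f(x_5) = 0.863247, coefficient = 4
x_6 = 1.2500, f(x_6) = 0.948985, coefficient = 1

I ≈ (0.208333/3) × 9.859462 = 0.684685
Exact value: 0.684678
Error: 0.000007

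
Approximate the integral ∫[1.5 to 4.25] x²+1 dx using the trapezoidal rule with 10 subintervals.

f(x) = x²+1
a = 1.5, b = 4.25, n = 10
h = (b - a)/n = 0.275000

Trapezoidal rule: (h/2)[f(x₀) + 2f(x₁) + 2f(x₂) + ... + f(xₙ)]

x_0 = 1.5000, f(x_0) = 3.250000, coefficient = 1
x_1 = 1.7750, f(x_1) = 4.150625, coefficient = 2
x_2 = 2.0500, f(x_2) = 5.202500, coefficient = 2
x_3 = 2.3250, f(x_3) = 6.405625, coefficient = 2
x_4 = 2.6000, f(x_4) = 7.760000, coefficient = 2
x_5 = 2.8750, f(x_5) = 9.265625, coefficient = 2
x_6 = 3.1500, f(x_6) = 10.922500, coefficient = 2
x_7 = 3.4250, f(x_7) = 12.730625, coefficient = 2
x_8 = 3.7000, f(x_8) = 14.690000, coefficient = 2
x_9 = 3.9750, f(x_9) = 16.800625, coefficient = 2
x_10 = 4.2500, f(x_10) = 19.062500, coefficient = 1

I ≈ (0.275000/2) × 198.168750 = 27.248203
Exact value: 27.213542
Error: 0.034661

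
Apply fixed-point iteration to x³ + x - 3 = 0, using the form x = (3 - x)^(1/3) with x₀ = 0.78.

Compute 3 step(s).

Equation: x³ + x - 3 = 0
Fixed-point form: x = (3 - x)^(1/3)
x₀ = 0.78

x_1 = g(0.780000) = 1.304521
x_2 = g(1.304521) = 1.192424
x_3 = g(1.192424) = 1.218145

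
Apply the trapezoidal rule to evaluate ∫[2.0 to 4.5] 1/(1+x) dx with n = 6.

f(x) = 1/(1+x)
a = 2.0, b = 4.5, n = 6
h = (b - a)/n = 0.416667

Trapezoidal rule: (h/2)[f(x₀) + 2f(x₁) + 2f(x₂) + ... + f(xₙ)]

x_0 = 2.0000, f(x_0) = 0.333333, coefficient = 1
x_1 = 2.4167, f(x_1) = 0.292683, coefficient = 2
x_2 = 2.8333, f(x_2) = 0.260870, coefficient = 2
x_3 = 3.2500, f(x_3) = 0.235294, coefficient = 2
x_4 = 3.6667, f(x_4) = 0.214286, coefficient = 2
x_5 = 4.0833, f(x_5) = 0.196721, coefficient = 2
x_6 = 4.5000, f(x_6) = 0.181818, coefficient = 1

I ≈ (0.416667/2) × 2.914859 = 0.607262
Exact value: 0.606136
Error: 0.001126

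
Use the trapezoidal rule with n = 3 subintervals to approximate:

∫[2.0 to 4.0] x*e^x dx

f(x) = x*e^x
a = 2.0, b = 4.0, n = 3
h = (b - a)/n = 0.666667

Trapezoidal rule: (h/2)[f(x₀) + 2f(x₁) + 2f(x₂) + ... + f(xₙ)]

x_0 = 2.0000, f(x_0) = 14.778112, coefficient = 1
x_1 = 2.6667, f(x_1) = 38.378443, coefficient = 2
x_2 = 3.3333, f(x_2) = 93.438750, coefficient = 2
x_3 = 4.0000, f(x_3) = 218.392600, coefficient = 1

I ≈ (0.666667/2) × 496.805097 = 165.601699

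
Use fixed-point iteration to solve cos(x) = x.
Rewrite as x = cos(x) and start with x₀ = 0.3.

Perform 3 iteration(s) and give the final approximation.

Equation: cos(x) = x
Fixed-point form: x = cos(x)
x₀ = 0.3

x_1 = g(0.300000) = 0.955336
x_2 = g(0.955336) = 0.577334
x_3 = g(0.577334) = 0.837921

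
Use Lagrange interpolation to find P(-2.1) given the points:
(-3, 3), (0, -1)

Lagrange interpolation formula:
P(x) = Σ yᵢ × Lᵢ(x)
where Lᵢ(x) = Π_{j≠i} (x - xⱼ)/(xᵢ - xⱼ)

L_0(-2.1) = (-2.1 - 0)/(-3 - 0) = 0.700000
L_1(-2.1) = (-2.1 - (-3))/(0 - (-3)) = 0.300000

P(-2.1) = 3×L_0(-2.1) + (-1)×L_1(-2.1)
P(-2.1) = 1.800000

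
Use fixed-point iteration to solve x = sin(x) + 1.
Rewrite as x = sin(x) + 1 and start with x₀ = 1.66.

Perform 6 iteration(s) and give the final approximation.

Equation: x = sin(x) + 1
Fixed-point form: x = sin(x) + 1
x₀ = 1.66

x_1 = g(1.660000) = 1.996024
x_2 = g(1.996024) = 1.910945
x_3 = g(1.910945) = 1.942705
x_4 = g(1.942705) = 1.931635
x_5 = g(1.931635) = 1.935601
x_6 = g(1.935601) = 1.934193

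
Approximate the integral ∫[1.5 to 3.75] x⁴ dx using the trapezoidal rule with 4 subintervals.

f(x) = x⁴
a = 1.5, b = 3.75, n = 4
h = (b - a)/n = 0.562500

Trapezoidal rule: (h/2)[f(x₀) + 2f(x₁) + 2f(x₂) + ... + f(xₙ)]

x_0 = 1.5000, f(x_0) = 5.062500, coefficient = 1
x_1 = 2.0625, f(x_1) = 18.095718, coefficient = 2
x_2 = 2.6250, f(x_2) = 47.480713, coefficient = 2
x_3 = 3.1875, f(x_3) = 103.228775, coefficient = 2
x_4 = 3.7500, f(x_4) = 197.753906, coefficient = 1

I ≈ (0.562500/2) × 540.426819 = 151.995043
Exact value: 146.796680
Error: 5.198363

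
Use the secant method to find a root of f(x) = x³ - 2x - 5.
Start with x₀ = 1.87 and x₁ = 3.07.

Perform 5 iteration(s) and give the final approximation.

f(x) = x³ - 2x - 5
x₀ = 1.87, x₁ = 3.07

Secant formula: x_{n+1} = x_n - f(x_n)(x_n - x_{n-1})/(f(x_n) - f(x_{n-1}))

Iteration 1:
  f(1.870000) = -2.200797
  f(3.070000) = 17.794443
  x_2 = 3.070000 - 17.794443×(3.070000 - 1.870000)/(17.794443 - (-2.200797))
       = 2.002079
Iteration 2:
  f(3.070000) = 17.794443
  f(2.002079) = -0.979182
  x_3 = 2.002079 - (-0.979182)×(2.002079 - 3.070000)/(-0.979182 - 17.794443)
       = 2.057779
Iteration 3:
  f(2.002079) = -0.979182
  f(2.057779) = -0.401985
  x_4 = 2.057779 - (-0.401985)×(2.057779 - 2.002079)/(-0.401985 - (-0.979182))
       = 2.096571
Iteration 4:
  f(2.057779) = -0.401985
  f(2.096571) = 0.022566
  x_5 = 2.096571 - 0.022566×(2.096571 - 2.057779)/(0.022566 - (-0.401985))
       = 2.094509
Iteration 5:
  f(2.096571) = 0.022566
  f(2.094509) = -0.000473
  x_6 = 2.094509 - (-0.000473)×(2.094509 - 2.096571)/(-0.000473 - 0.022566)
       = 2.094551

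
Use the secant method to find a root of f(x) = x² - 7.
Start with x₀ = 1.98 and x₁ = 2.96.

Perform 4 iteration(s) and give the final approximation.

f(x) = x² - 7
x₀ = 1.98, x₁ = 2.96

Secant formula: x_{n+1} = x_n - f(x_n)(x_n - x_{n-1})/(f(x_n) - f(x_{n-1}))

Iteration 1:
  f(1.980000) = -3.079600
  f(2.960000) = 1.761600
  x_2 = 2.960000 - 1.761600×(2.960000 - 1.980000)/(1.761600 - (-3.079600))
       = 2.603401
Iteration 2:
  f(2.960000) = 1.761600
  f(2.603401) = -0.222304
  x_3 = 2.603401 - (-0.222304)×(2.603401 - 2.960000)/(-0.222304 - 1.761600)
       = 2.643359
Iteration 3:
  f(2.603401) = -0.222304
  f(2.643359) = -0.012652
  x_4 = 2.643359 - (-0.012652)×(2.643359 - 2.603401)/(-0.012652 - (-0.222304))
       = 2.645771
Iteration 4:
  f(2.643359) = -0.012652
  f(2.645771) = 0.000102
  x_5 = 2.645771 - 0.000102×(2.645771 - 2.643359)/(0.000102 - (-0.012652))
       = 2.645751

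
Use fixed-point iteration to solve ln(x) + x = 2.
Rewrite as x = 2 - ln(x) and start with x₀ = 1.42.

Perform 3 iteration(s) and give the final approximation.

Equation: ln(x) + x = 2
Fixed-point form: x = 2 - ln(x)
x₀ = 1.42

x_1 = g(1.420000) = 1.649343
x_2 = g(1.649343) = 1.499623
x_3 = g(1.499623) = 1.594786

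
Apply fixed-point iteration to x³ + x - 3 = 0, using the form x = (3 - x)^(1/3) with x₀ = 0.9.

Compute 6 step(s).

Equation: x³ + x - 3 = 0
Fixed-point form: x = (3 - x)^(1/3)
x₀ = 0.9

x_1 = g(0.900000) = 1.280579
x_2 = g(1.280579) = 1.198011
x_3 = g(1.198011) = 1.216888
x_4 = g(1.216888) = 1.212624
x_5 = g(1.212624) = 1.213590
x_6 = g(1.213590) = 1.213371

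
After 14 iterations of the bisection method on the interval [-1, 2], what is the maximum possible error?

Bisection error bound: |error| ≤ (b-a)/2^n
|error| ≤ (2 - (-1))/2^14 = 3/2^14
|error| ≤ 0.0001831055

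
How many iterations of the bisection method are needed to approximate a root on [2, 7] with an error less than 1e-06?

We need (b-a)/2^n ≤ 1e-06
(7 - 2)/2^n ≤ 1e-06
5/2^n ≤ 1e-06
2^n ≥ 5000000
n ≥ log₂(5000000) = 22.25
n ≥ 23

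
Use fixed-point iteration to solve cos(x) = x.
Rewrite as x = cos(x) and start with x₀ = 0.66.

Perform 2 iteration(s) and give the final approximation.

Equation: cos(x) = x
Fixed-point form: x = cos(x)
x₀ = 0.66

x_1 = g(0.660000) = 0.789992
x_2 = g(0.789992) = 0.703851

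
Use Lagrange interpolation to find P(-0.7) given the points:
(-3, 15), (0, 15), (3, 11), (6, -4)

Lagrange interpolation formula:
P(x) = Σ yᵢ × Lᵢ(x)
where Lᵢ(x) = Π_{j≠i} (x - xⱼ)/(xᵢ - xⱼ)

L_0(-0.7) = (-0.7 - 0)/(-3 - 0) × (-0.7 - 3)/(-3 - 3) × (-0.7 - 6)/(-3 - 6) = 0.107117
L_1(-0.7) = (-0.7 - (-3))/(0 - (-3)) × (-0.7 - 3)/(0 - 3) × (-0.7 - 6)/(0 - 6) = 1.055870
L_2(-0.7) = (-0.7 - (-3))/(3 - (-3)) × (-0.7 - 0)/(3 - 0) × (-0.7 - 6)/(3 - 6) = -0.199759
L_3(-0.7) = (-0.7 - (-3))/(6 - (-3)) × (-0.7 - 0)/(6 - 0) × (-0.7 - 3)/(6 - 3) = 0.036772

P(-0.7) = 15×L_0(-0.7) + 15×L_1(-0.7) + 11×L_2(-0.7) + (-4)×L_3(-0.7)
P(-0.7) = 15.100377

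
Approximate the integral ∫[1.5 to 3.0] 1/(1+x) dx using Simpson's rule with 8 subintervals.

f(x) = 1/(1+x)
a = 1.5, b = 3.0, n = 8
h = (b - a)/n = 0.187500

Simpson's rule: (h/3)[f(x₀) + 4f(x₁) + 2f(x₂) + ... + f(xₙ)]

x_0 = 1.5000, f(x_0) = 0.400000, coefficient = 1
x_1 = 1.6875, f(x_1) = 0.372093, coefficient = 4
x_2 = 1.8750, f(x_2) = 0.347826, coefficient = 2
x_3 = 2.0625, f(x_3) = 0.326531, coefficient = 4
x_4 = 2.2500, f(x_4) = 0.307692, coefficient = 2
x_5 = 2.4375, f(x_5) = 0.290909, coefficient = 4
x_6 = 2.6250, f(x_6) = 0.275862, coefficient = 2
x_7 = 2.8125, f(x_7) = 0.262295, coefficient = 4
x_8 = 3.0000, f(x_8) = 0.250000, coefficient = 1

I ≈ (0.187500/3) × 7.520072 = 0.470005
Exact value: 0.470004
Error: 0.000001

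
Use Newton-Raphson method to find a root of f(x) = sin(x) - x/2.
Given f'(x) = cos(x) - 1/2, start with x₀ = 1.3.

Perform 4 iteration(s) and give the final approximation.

f(x) = sin(x) - x/2
f'(x) = cos(x) - 1/2
x₀ = 1.3

Newton-Raphson formula: x_{n+1} = x_n - f(x_n)/f'(x_n)

Iteration 1:
  f(1.300000) = 0.313558
  f'(1.300000) = -0.232501
  x_1 = 1.300000 - 0.313558/(-0.232501) = 2.648631
Iteration 2:
  f(2.648631) = -0.851078
  f'(2.648631) = -1.380935
  x_2 = 2.648631 - (-0.851078)/(-1.380935) = 2.032325
Iteration 3:
  f(2.032325) = -0.120790
  f'(2.032325) = -0.945317
  x_3 = 2.032325 - (-0.120790)/(-0.945317) = 1.904548
Iteration 4:
  f(1.904548) = -0.007454
  f'(1.904548) = -0.827590
  x_4 = 1.904548 - (-0.007454)/(-0.827590) = 1.895541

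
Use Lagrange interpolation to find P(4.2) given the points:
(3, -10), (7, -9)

Lagrange interpolation formula:
P(x) = Σ yᵢ × Lᵢ(x)
where Lᵢ(x) = Π_{j≠i} (x - xⱼ)/(xᵢ - xⱼ)

L_0(4.2) = (4.2 - 7)/(3 - 7) = 0.700000
L_1(4.2) = (4.2 - 3)/(7 - 3) = 0.300000

P(4.2) = (-10)×L_0(4.2) + (-9)×L_1(4.2)
P(4.2) = -9.700000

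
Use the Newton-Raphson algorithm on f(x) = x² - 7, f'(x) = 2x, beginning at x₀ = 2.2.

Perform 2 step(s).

f(x) = x² - 7
f'(x) = 2x
x₀ = 2.2

Newton-Raphson formula: x_{n+1} = x_n - f(x_n)/f'(x_n)

Iteration 1:
  f(2.200000) = -2.160000
  f'(2.200000) = 4.400000
  x_1 = 2.200000 - (-2.160000)/4.400000 = 2.690909
Iteration 2:
  f(2.690909) = 0.240992
  f'(2.690909) = 5.381818
  x_2 = 2.690909 - 0.240992/5.381818 = 2.646130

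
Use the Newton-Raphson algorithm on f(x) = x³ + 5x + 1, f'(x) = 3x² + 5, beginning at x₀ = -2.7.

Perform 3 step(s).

f(x) = x³ + 5x + 1
f'(x) = 3x² + 5
x₀ = -2.7

Newton-Raphson formula: x_{n+1} = x_n - f(x_n)/f'(x_n)

Iteration 1:
  f(-2.700000) = -32.183000
  f'(-2.700000) = 26.870000
  x_1 = -2.700000 - (-32.183000)/26.870000 = -1.502270
Iteration 2:
  f(-1.502270) = -9.901698
  f'(-1.502270) = 11.770447
  x_2 = -1.502270 - (-9.901698)/11.770447 = -0.661036
Iteration 3:
  f(-0.661036) = -2.594034
  f'(-0.661036) = 6.310907
  x_3 = -0.661036 - (-2.594034)/6.310907 = -0.249997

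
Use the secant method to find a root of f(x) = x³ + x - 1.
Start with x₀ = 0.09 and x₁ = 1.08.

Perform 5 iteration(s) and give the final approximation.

f(x) = x³ + x - 1
x₀ = 0.09, x₁ = 1.08

Secant formula: x_{n+1} = x_n - f(x_n)(x_n - x_{n-1})/(f(x_n) - f(x_{n-1}))

Iteration 1:
  f(0.090000) = -0.909271
  f(1.080000) = 1.339712
  x_2 = 1.080000 - 1.339712×(1.080000 - 0.090000)/(1.339712 - (-0.909271))
       = 0.490260
Iteration 2:
  f(1.080000) = 1.339712
  f(0.490260) = -0.391903
  x_3 = 0.490260 - (-0.391903)×(0.490260 - 1.080000)/(-0.391903 - 1.339712)
       = 0.623731
Iteration 3:
  f(0.490260) = -0.391903
  f(0.623731) = -0.133611
  x_4 = 0.623731 - (-0.133611)×(0.623731 - 0.490260)/(-0.133611 - (-0.391903))
       = 0.692775
Iteration 4:
  f(0.623731) = -0.133611
  f(0.692775) = 0.025263
  x_5 = 0.692775 - 0.025263×(0.692775 - 0.623731)/(0.025263 - (-0.133611))
       = 0.681796
Iteration 5:
  f(0.692775) = 0.025263
  f(0.681796) = -0.001274
  x_6 = 0.681796 - (-0.001274)×(0.681796 - 0.692775)/(-0.001274 - 0.025263)
       = 0.682323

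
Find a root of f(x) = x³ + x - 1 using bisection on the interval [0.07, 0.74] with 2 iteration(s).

f(x) = x³ + x - 1
Initial interval: [0.07, 0.74]

Iteration 1:
  c_1 = (0.070000 + 0.740000)/2 = 0.405000
  f(c_1) = f(0.405000) = -0.528570
  f(a) × f(c) ≥ 0, new interval: [0.405000, 0.740000]
Iteration 2:
  c_2 = (0.405000 + 0.740000)/2 = 0.572500
  f(c_2) = f(0.572500) = -0.239860
  f(a) × f(c) ≥ 0, new interval: [0.572500, 0.740000]

After 2 iteration(s), the approximation is c_2 = 0.572500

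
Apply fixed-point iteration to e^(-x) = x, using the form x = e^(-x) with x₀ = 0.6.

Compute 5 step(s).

Equation: e^(-x) = x
Fixed-point form: x = e^(-x)
x₀ = 0.6

x_1 = g(0.600000) = 0.548812
x_2 = g(0.548812) = 0.577636
x_3 = g(0.577636) = 0.561224
x_4 = g(0.561224) = 0.570511
x_5 = g(0.570511) = 0.565237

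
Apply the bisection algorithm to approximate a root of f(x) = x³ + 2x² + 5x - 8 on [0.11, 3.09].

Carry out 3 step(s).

f(x) = x³ + 2x² + 5x - 8
Initial interval: [0.11, 3.09]

Iteration 1:
  c_1 = (0.110000 + 3.090000)/2 = 1.600000
  f(c_1) = f(1.600000) = 9.216000
  f(a) × f(c) < 0, new interval: [0.110000, 1.600000]
Iteration 2:
  c_2 = (0.110000 + 1.600000)/2 = 0.855000
  f(c_2) = f(0.855000) = -1.637924
  f(a) × f(c) ≥ 0, new interval: [0.855000, 1.600000]
Iteration 3:
  c_3 = (0.855000 + 1.600000)/2 = 1.227500
  f(c_3) = f(1.227500) = 3.000556
  f(a) × f(c) < 0, new interval: [0.855000, 1.227500]

After 3 iteration(s), the approximation is c_3 = 1.227500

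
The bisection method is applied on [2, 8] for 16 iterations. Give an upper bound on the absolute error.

Bisection error bound: |error| ≤ (b-a)/2^n
|error| ≤ (8 - 2)/2^16 = 6/2^16
|error| ≤ 0.0000915527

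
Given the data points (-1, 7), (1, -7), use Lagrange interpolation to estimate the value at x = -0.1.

Lagrange interpolation formula:
P(x) = Σ yᵢ × Lᵢ(x)
where Lᵢ(x) = Π_{j≠i} (x - xⱼ)/(xᵢ - xⱼ)

L_0(-0.1) = (-0.1 - 1)/(-1 - 1) = 0.550000
L_1(-0.1) = (-0.1 - (-1))/(1 - (-1)) = 0.450000

P(-0.1) = 7×L_0(-0.1) + (-7)×L_1(-0.1)
P(-0.1) = 0.700000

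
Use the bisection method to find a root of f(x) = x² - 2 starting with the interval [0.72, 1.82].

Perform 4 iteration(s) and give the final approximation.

f(x) = x² - 2
Initial interval: [0.72, 1.82]

Iteration 1:
  c_1 = (0.720000 + 1.820000)/2 = 1.270000
  f(c_1) = f(1.270000) = -0.387100
  f(a) × f(c) ≥ 0, new interval: [1.270000, 1.820000]
Iteration 2:
  c_2 = (1.270000 + 1.820000)/2 = 1.545000
  f(c_2) = f(1.545000) = 0.387025
  f(a) × f(c) < 0, new interval: [1.270000, 1.545000]
Iteration 3:
  c_3 = (1.270000 + 1.545000)/2 = 1.407500
  f(c_3) = f(1.407500) = -0.018944
  f(a) × f(c) ≥ 0, new interval: [1.407500, 1.545000]
Iteration 4:
  c_4 = (1.407500 + 1.545000)/2 = 1.476250
  f(c_4) = f(1.476250) = 0.179314
  f(a) × f(c) < 0, new interval: [1.407500, 1.476250]

After 4 iteration(s), the approximation is c_4 = 1.476250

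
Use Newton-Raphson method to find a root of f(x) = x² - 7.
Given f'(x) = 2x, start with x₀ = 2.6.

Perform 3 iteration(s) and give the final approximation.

f(x) = x² - 7
f'(x) = 2x
x₀ = 2.6

Newton-Raphson formula: x_{n+1} = x_n - f(x_n)/f'(x_n)

Iteration 1:
  f(2.600000) = -0.240000
  f'(2.600000) = 5.200000
  x_1 = 2.600000 - (-0.240000)/5.200000 = 2.646154
Iteration 2:
  f(2.646154) = 0.002130
  f'(2.646154) = 5.292308
  x_2 = 2.646154 - 0.002130/5.292308 = 2.645751
Iteration 3:
  f(2.645751) = 0.000000
  f'(2.645751) = 5.291503
  x_3 = 2.645751 - 0.000000/5.291503 = 2.645751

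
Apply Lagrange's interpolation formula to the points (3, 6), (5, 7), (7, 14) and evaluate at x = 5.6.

Lagrange interpolation formula:
P(x) = Σ yᵢ × Lᵢ(x)
where Lᵢ(x) = Π_{j≠i} (x - xⱼ)/(xᵢ - xⱼ)

L_0(5.6) = (5.6 - 5)/(3 - 5) × (5.6 - 7)/(3 - 7) = -0.105000
L_1(5.6) = (5.6 - 3)/(5 - 3) × (5.6 - 7)/(5 - 7) = 0.910000
L_2(5.6) = (5.6 - 3)/(7 - 3) × (5.6 - 5)/(7 - 5) = 0.195000

P(5.6) = 6×L_0(5.6) + 7×L_1(5.6) + 14×L_2(5.6)
P(5.6) = 8.470000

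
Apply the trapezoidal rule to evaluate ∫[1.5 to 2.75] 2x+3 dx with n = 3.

f(x) = 2x+3
a = 1.5, b = 2.75, n = 3
h = (b - a)/n = 0.416667

Trapezoidal rule: (h/2)[f(x₀) + 2f(x₁) + 2f(x₂) + ... + f(xₙ)]

x_0 = 1.5000, f(x_0) = 6.000000, coefficient = 1
x_1 = 1.9167, f(x_1) = 6.833333, coefficient = 2
x_2 = 2.3333, f(x_2) = 7.666667, coefficient = 2
x_3 = 2.7500, f(x_3) = 8.500000, coefficient = 1

I ≈ (0.416667/2) × 43.500000 = 9.062500
Exact value: 9.062500
Error: 0.000000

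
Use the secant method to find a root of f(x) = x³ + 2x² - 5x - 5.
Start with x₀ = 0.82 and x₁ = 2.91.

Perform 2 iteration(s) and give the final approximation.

f(x) = x³ + 2x² - 5x - 5
x₀ = 0.82, x₁ = 2.91

Secant formula: x_{n+1} = x_n - f(x_n)(x_n - x_{n-1})/(f(x_n) - f(x_{n-1}))

Iteration 1:
  f(0.820000) = -7.203832
  f(2.910000) = 22.028371
  x_2 = 2.910000 - 22.028371×(2.910000 - 0.820000)/(22.028371 - (-7.203832))
       = 1.335049
Iteration 2:
  f(2.910000) = 22.028371
  f(1.335049) = -5.731003
  x_3 = 1.335049 - (-5.731003)×(1.335049 - 2.910000)/(-5.731003 - 22.028371)
       = 1.660202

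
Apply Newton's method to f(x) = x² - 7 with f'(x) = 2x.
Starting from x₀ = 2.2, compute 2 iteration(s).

f(x) = x² - 7
f'(x) = 2x
x₀ = 2.2

Newton-Raphson formula: x_{n+1} = x_n - f(x_n)/f'(x_n)

Iteration 1:
  f(2.200000) = -2.160000
  f'(2.200000) = 4.400000
  x_1 = 2.200000 - (-2.160000)/4.400000 = 2.690909
Iteration 2:
  f(2.690909) = 0.240992
  f'(2.690909) = 5.381818
  x_2 = 2.690909 - 0.240992/5.381818 = 2.646130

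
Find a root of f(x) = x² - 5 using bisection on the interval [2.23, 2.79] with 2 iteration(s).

f(x) = x² - 5
Initial interval: [2.23, 2.79]

Iteration 1:
  c_1 = (2.230000 + 2.790000)/2 = 2.510000
  f(c_1) = f(2.510000) = 1.300100
  f(a) × f(c) < 0, new interval: [2.230000, 2.510000]
Iteration 2:
  c_2 = (2.230000 + 2.510000)/2 = 2.370000
  f(c_2) = f(2.370000) = 0.616900
  f(a) × f(c) < 0, new interval: [2.230000, 2.370000]

After 2 iteration(s), the approximation is c_2 = 2.370000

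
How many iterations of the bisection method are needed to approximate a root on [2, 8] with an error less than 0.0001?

We need (b-a)/2^n ≤ 0.0001
(8 - 2)/2^n ≤ 0.0001
6/2^n ≤ 0.0001
2^n ≥ 60000
n ≥ log₂(60000) = 15.87
n ≥ 16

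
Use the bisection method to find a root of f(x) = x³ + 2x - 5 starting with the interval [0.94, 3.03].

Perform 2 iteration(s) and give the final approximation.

f(x) = x³ + 2x - 5
Initial interval: [0.94, 3.03]

Iteration 1:
  c_1 = (0.940000 + 3.030000)/2 = 1.985000
  f(c_1) = f(1.985000) = 6.791347
  f(a) × f(c) < 0, new interval: [0.940000, 1.985000]
Iteration 2:
  c_2 = (0.940000 + 1.985000)/2 = 1.462500
  f(c_2) = f(1.462500) = 1.053150
  f(a) × f(c) < 0, new interval: [0.940000, 1.462500]

After 2 iteration(s), the approximation is c_2 = 1.462500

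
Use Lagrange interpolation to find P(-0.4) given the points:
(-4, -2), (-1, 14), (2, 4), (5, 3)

Lagrange interpolation formula:
P(x) = Σ yᵢ × Lᵢ(x)
where Lᵢ(x) = Π_{j≠i} (x - xⱼ)/(xᵢ - xⱼ)

L_0(-0.4) = (-0.4 - (-1))/(-4 - (-1)) × (-0.4 - 2)/(-4 - 2) × (-0.4 - 5)/(-4 - 5) = -0.048000
L_1(-0.4) = (-0.4 - (-4))/(-1 - (-4)) × (-0.4 - 2)/(-1 - 2) × (-0.4 - 5)/(-1 - 5) = 0.864000
L_2(-0.4) = (-0.4 - (-4))/(2 - (-4)) × (-0.4 - (-1))/(2 - (-1)) × (-0.4 - 5)/(2 - 5) = 0.216000
L_3(-0.4) = (-0.4 - (-4))/(5 - (-4)) × (-0.4 - (-1))/(5 - (-1)) × (-0.4 - 2)/(5 - 2) = -0.032000

P(-0.4) = (-2)×L_0(-0.4) + 14×L_1(-0.4) + 4×L_2(-0.4) + 3×L_3(-0.4)
P(-0.4) = 12.960000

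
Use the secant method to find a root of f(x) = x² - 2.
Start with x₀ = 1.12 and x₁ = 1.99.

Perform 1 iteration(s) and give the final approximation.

f(x) = x² - 2
x₀ = 1.12, x₁ = 1.99

Secant formula: x_{n+1} = x_n - f(x_n)(x_n - x_{n-1})/(f(x_n) - f(x_{n-1}))

Iteration 1:
  f(1.120000) = -0.745600
  f(1.990000) = 1.960100
  x_2 = 1.990000 - 1.960100×(1.990000 - 1.120000)/(1.960100 - (-0.745600))
       = 1.359743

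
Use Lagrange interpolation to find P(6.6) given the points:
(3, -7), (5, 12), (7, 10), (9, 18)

Lagrange interpolation formula:
P(x) = Σ yᵢ × Lᵢ(x)
where Lᵢ(x) = Π_{j≠i} (x - xⱼ)/(xᵢ - xⱼ)

L_0(6.6) = (6.6 - 5)/(3 - 5) × (6.6 - 7)/(3 - 7) × (6.6 - 9)/(3 - 9) = -0.032000
L_1(6.6) = (6.6 - 3)/(5 - 3) × (6.6 - 7)/(5 - 7) × (6.6 - 9)/(5 - 9) = 0.216000
L_2(6.6) = (6.6 - 3)/(7 - 3) × (6.6 - 5)/(7 - 5) × (6.6 - 9)/(7 - 9) = 0.864000
L_3(6.6) = (6.6 - 3)/(9 - 3) × (6.6 - 5)/(9 - 5) × (6.6 - 7)/(9 - 7) = -0.048000

P(6.6) = (-7)×L_0(6.6) + 12×L_1(6.6) + 10×L_2(6.6) + 18×L_3(6.6)
P(6.6) = 10.592000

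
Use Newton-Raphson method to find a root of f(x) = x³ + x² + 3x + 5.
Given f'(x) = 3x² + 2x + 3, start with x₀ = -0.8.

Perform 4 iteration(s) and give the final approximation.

f(x) = x³ + x² + 3x + 5
f'(x) = 3x² + 2x + 3
x₀ = -0.8

Newton-Raphson formula: x_{n+1} = x_n - f(x_n)/f'(x_n)

Iteration 1:
  f(-0.800000) = 2.728000
  f'(-0.800000) = 3.320000
  x_1 = -0.800000 - 2.728000/3.320000 = -1.621687
Iteration 2:
  f(-1.621687) = -1.500014
  f'(-1.621687) = 7.646230
  x_2 = -1.621687 - (-1.500014)/7.646230 = -1.425510
Iteration 3:
  f(-1.425510) = -0.141198
  f'(-1.425510) = 6.245215
  x_3 = -1.425510 - (-0.141198)/6.245215 = -1.402901
Iteration 4:
  f(-1.402901) = -0.001663
  f'(-1.402901) = 6.098590
  x_4 = -1.402901 - (-0.001663)/6.098590 = -1.402628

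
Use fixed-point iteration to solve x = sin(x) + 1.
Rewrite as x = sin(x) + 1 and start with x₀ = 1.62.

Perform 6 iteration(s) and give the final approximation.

Equation: x = sin(x) + 1
Fixed-point form: x = sin(x) + 1
x₀ = 1.62

x_1 = g(1.620000) = 1.998790
x_2 = g(1.998790) = 1.909800
x_3 = g(1.909800) = 1.943086
x_4 = g(1.943086) = 1.931497
x_5 = g(1.931497) = 1.935650
x_6 = g(1.935650) = 1.934176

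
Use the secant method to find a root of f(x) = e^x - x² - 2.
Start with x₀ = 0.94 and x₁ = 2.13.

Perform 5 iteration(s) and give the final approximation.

f(x) = e^x - x² - 2
x₀ = 0.94, x₁ = 2.13

Secant formula: x_{n+1} = x_n - f(x_n)(x_n - x_{n-1})/(f(x_n) - f(x_{n-1}))

Iteration 1:
  f(0.940000) = -0.323619
  f(2.130000) = 1.877967
  x_2 = 2.130000 - 1.877967×(2.130000 - 0.940000)/(1.877967 - (-0.323619))
       = 1.114922
Iteration 2:
  f(2.130000) = 1.877967
  f(1.114922) = -0.193721
  x_3 = 1.114922 - (-0.193721)×(1.114922 - 2.130000)/(-0.193721 - 1.877967)
       = 1.209841
Iteration 3:
  f(1.114922) = -0.193721
  f(1.209841) = -0.110764
  x_4 = 1.209841 - (-0.110764)×(1.209841 - 1.114922)/(-0.110764 - (-0.193721))
       = 1.336576
Iteration 4:
  f(1.209841) = -0.110764
  f(1.336576) = 0.019555
  x_5 = 1.336576 - 0.019555×(1.336576 - 1.209841)/(0.019555 - (-0.110764))
       = 1.317560
Iteration 5:
  f(1.336576) = 0.019555
  f(1.317560) = -0.001666
  x_6 = 1.317560 - (-0.001666)×(1.317560 - 1.336576)/(-0.001666 - 0.019555)
       = 1.319053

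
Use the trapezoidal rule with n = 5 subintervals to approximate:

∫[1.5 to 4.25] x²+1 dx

f(x) = x²+1
a = 1.5, b = 4.25, n = 5
h = (b - a)/n = 0.550000

Trapezoidal rule: (h/2)[f(x₀) + 2f(x₁) + 2f(x₂) + ... + f(xₙ)]

x_0 = 1.5000, f(x_0) = 3.250000, coefficient = 1
x_1 = 2.0500, f(x_1) = 5.202500, coefficient = 2
x_2 = 2.6000, f(x_2) = 7.760000, coefficient = 2
x_3 = 3.1500, f(x_3) = 10.922500, coefficient = 2
x_4 = 3.7000, f(x_4) = 14.690000, coefficient = 2
x_5 = 4.2500, f(x_5) = 19.062500, coefficient = 1

I ≈ (0.550000/2) × 99.462500 = 27.352188
Exact value: 27.213542
Error: 0.138646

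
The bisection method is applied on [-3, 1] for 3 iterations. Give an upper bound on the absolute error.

Bisection error bound: |error| ≤ (b-a)/2^n
|error| ≤ (1 - (-3))/2^3 = 4/2^3
|error| ≤ 0.5000000000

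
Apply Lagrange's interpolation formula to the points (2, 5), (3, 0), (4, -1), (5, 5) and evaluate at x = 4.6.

Lagrange interpolation formula:
P(x) = Σ yᵢ × Lᵢ(x)
where Lᵢ(x) = Π_{j≠i} (x - xⱼ)/(xᵢ - xⱼ)

L_0(4.6) = (4.6 - 3)/(2 - 3) × (4.6 - 4)/(2 - 4) × (4.6 - 5)/(2 - 5) = 0.064000
L_1(4.6) = (4.6 - 2)/(3 - 2) × (4.6 - 4)/(3 - 4) × (4.6 - 5)/(3 - 5) = -0.312000
L_2(4.6) = (4.6 - 2)/(4 - 2) × (4.6 - 3)/(4 - 3) × (4.6 - 5)/(4 - 5) = 0.832000
L_3(4.6) = (4.6 - 2)/(5 - 2) × (4.6 - 3)/(5 - 3) × (4.6 - 4)/(5 - 4) = 0.416000

P(4.6) = 5×L_0(4.6) + 0×L_1(4.6) + (-1)×L_2(4.6) + 5×L_3(4.6)
P(4.6) = 1.568000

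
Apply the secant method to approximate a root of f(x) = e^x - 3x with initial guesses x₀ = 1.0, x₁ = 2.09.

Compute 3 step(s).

f(x) = e^x - 3x
x₀ = 1.0, x₁ = 2.09

Secant formula: x_{n+1} = x_n - f(x_n)(x_n - x_{n-1})/(f(x_n) - f(x_{n-1}))

Iteration 1:
  f(1.000000) = -0.281718
  f(2.090000) = 1.814915
  x_2 = 2.090000 - 1.814915×(2.090000 - 1.000000)/(1.814915 - (-0.281718))
       = 1.146460
Iteration 2:
  f(2.090000) = 1.814915
  f(1.146460) = -0.292347
  x_3 = 1.146460 - (-0.292347)×(1.146460 - 2.090000)/(-0.292347 - 1.814915)
       = 1.277360
Iteration 3:
  f(1.146460) = -0.292347
  f(1.277360) = -0.244923
  x_4 = 1.277360 - (-0.244923)×(1.277360 - 1.146460)/(-0.244923 - (-0.292347))
       = 1.953390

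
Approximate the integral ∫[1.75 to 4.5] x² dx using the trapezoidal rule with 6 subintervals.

f(x) = x²
a = 1.75, b = 4.5, n = 6
h = (b - a)/n = 0.458333

Trapezoidal rule: (h/2)[f(x₀) + 2f(x₁) + 2f(x₂) + ... + f(xₙ)]

x_0 = 1.7500, f(x_0) = 3.062500, coefficient = 1
x_1 = 2.2083, f(x_1) = 4.876736, coefficient = 2
x_2 = 2.6667, f(x_2) = 7.111111, coefficient = 2
x_3 = 3.1250, f(x_3) = 9.765625, coefficient = 2
x_4 = 3.5833, f(x_4) = 12.840278, coefficient = 2
x_5 = 4.0417, f(x_5) = 16.335069, coefficient = 2
x_6 = 4.5000, f(x_6) = 20.250000, coefficient = 1

I ≈ (0.458333/2) × 125.170139 = 28.684823
Exact value: 28.588542
Error: 0.096282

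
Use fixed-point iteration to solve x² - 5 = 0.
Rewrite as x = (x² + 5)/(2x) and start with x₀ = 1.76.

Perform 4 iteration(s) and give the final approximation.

Equation: x² - 5 = 0
Fixed-point form: x = (x² + 5)/(2x)
x₀ = 1.76

x_1 = g(1.760000) = 2.300455
x_2 = g(2.300455) = 2.236969
x_3 = g(2.236969) = 2.236068
x_4 = g(2.236068) = 2.236068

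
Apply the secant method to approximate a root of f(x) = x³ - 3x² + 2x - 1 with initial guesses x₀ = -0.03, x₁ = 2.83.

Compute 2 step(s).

f(x) = x³ - 3x² + 2x - 1
x₀ = -0.03, x₁ = 2.83

Secant formula: x_{n+1} = x_n - f(x_n)(x_n - x_{n-1})/(f(x_n) - f(x_{n-1}))

Iteration 1:
  f(-0.030000) = -1.062727
  f(2.830000) = 3.298487
  x_2 = 2.830000 - 3.298487×(2.830000 - (-0.030000))/(3.298487 - (-1.062727))
       = 0.666916
Iteration 2:
  f(2.830000) = 3.298487
  f(0.666916) = -0.703870
  x_3 = 0.666916 - (-0.703870)×(0.666916 - 2.830000)/(-0.703870 - 3.298487)
       = 1.047324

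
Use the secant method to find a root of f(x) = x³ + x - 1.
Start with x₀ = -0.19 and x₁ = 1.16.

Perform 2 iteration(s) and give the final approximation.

f(x) = x³ + x - 1
x₀ = -0.19, x₁ = 1.16

Secant formula: x_{n+1} = x_n - f(x_n)(x_n - x_{n-1})/(f(x_n) - f(x_{n-1}))

Iteration 1:
  f(-0.190000) = -1.196859
  f(1.160000) = 1.720896
  x_2 = 1.160000 - 1.720896×(1.160000 - (-0.190000))/(1.720896 - (-1.196859))
       = 0.363768
Iteration 2:
  f(1.160000) = 1.720896
  f(0.363768) = -0.588095
  x_3 = 0.363768 - (-0.588095)×(0.363768 - 1.160000)/(-0.588095 - 1.720896)
       = 0.566567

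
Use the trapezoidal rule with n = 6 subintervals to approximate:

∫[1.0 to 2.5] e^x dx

f(x) = e^x
a = 1.0, b = 2.5, n = 6
h = (b - a)/n = 0.250000

Trapezoidal rule: (h/2)[f(x₀) + 2f(x₁) + 2f(x₂) + ... + f(xₙ)]

x_0 = 1.0000, f(x_0) = 2.718282, coefficient = 1
x_1 = 1.2500, f(x_1) = 3.490343, coefficient = 2
x_2 = 1.5000, f(x_2) = 4.481689, coefficient = 2
x_3 = 1.7500, f(x_3) = 5.754603, coefficient = 2
x_4 = 2.0000, f(x_4) = 7.389056, coefficient = 2
x_5 = 2.2500, f(x_5) = 9.487736, coefficient = 2
x_6 = 2.5000, f(x_6) = 12.182494, coefficient = 1

I ≈ (0.250000/2) × 76.107629 = 9.513454
Exact value: 9.464212
Error: 0.049242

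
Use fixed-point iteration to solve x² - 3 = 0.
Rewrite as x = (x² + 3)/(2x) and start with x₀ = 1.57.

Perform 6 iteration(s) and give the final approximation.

Equation: x² - 3 = 0
Fixed-point form: x = (x² + 3)/(2x)
x₀ = 1.57

x_1 = g(1.570000) = 1.740414
x_2 = g(1.740414) = 1.732071
x_3 = g(1.732071) = 1.732051
x_4 = g(1.732051) = 1.732051
x_5 = g(1.732051) = 1.732051
x_6 = g(1.732051) = 1.732051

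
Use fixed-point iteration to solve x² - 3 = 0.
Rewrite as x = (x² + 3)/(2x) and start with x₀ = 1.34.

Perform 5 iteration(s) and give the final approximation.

Equation: x² - 3 = 0
Fixed-point form: x = (x² + 3)/(2x)
x₀ = 1.34

x_1 = g(1.340000) = 1.789403
x_2 = g(1.789403) = 1.732970
x_3 = g(1.732970) = 1.732051
x_4 = g(1.732051) = 1.732051
x_5 = g(1.732051) = 1.732051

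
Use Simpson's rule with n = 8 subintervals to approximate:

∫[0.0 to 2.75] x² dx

f(x) = x²
a = 0.0, b = 2.75, n = 8
h = (b - a)/n = 0.343750

Simpson's rule: (h/3)[f(x₀) + 4f(x₁) + 2f(x₂) + ... + f(xₙ)]

x_0 = 0.0000, f(x_0) = 0.000000, coefficient = 1
x_1 = 0.3438, f(x_1) = 0.118164, coefficient = 4
x_2 = 0.6875, f(x_2) = 0.472656, coefficient = 2
x_3 = 1.0312, f(x_3) = 1.063477, coefficient = 4
x_4 = 1.3750, f(x_4) = 1.890625, coefficient = 2
x_5 = 1.7188, f(x_5) = 2.954102, coefficient = 4
x_6 = 2.0625, f(x_6) = 4.253906, coefficient = 2
x_7 = 2.4062, f(x_7) = 5.790039, coefficient = 4
x_8 = 2.7500, f(x_8) = 7.562500, coefficient = 1

I ≈ (0.343750/3) × 60.500000 = 6.932292
Exact value: 6.932292
Error: 0.000000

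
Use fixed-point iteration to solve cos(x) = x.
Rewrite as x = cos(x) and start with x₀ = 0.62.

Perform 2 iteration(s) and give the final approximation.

Equation: cos(x) = x
Fixed-point form: x = cos(x)
x₀ = 0.62

x_1 = g(0.620000) = 0.813878
x_2 = g(0.813878) = 0.686684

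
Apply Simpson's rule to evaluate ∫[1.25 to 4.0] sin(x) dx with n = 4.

f(x) = sin(x)
a = 1.25, b = 4.0, n = 4
h = (b - a)/n = 0.687500

Simpson's rule: (h/3)[f(x₀) + 4f(x₁) + 2f(x₂) + ... + f(xₙ)]

x_0 = 1.2500, f(x_0) = 0.948985, coefficient = 1
x_1 = 1.9375, f(x_1) = 0.933514, coefficient = 4
x_2 = 2.6250, f(x_2) = 0.493920, coefficient = 2
x_3 = 3.3125, f(x_3) = -0.170077, coefficient = 4
x_4 = 4.0000, f(x_4) = -0.756802, coefficient = 1

I ≈ (0.687500/3) × 4.233774 = 0.970240
Exact value: 0.968966
Error: 0.001274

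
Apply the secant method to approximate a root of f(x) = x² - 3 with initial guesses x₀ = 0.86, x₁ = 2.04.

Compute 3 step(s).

f(x) = x² - 3
x₀ = 0.86, x₁ = 2.04

Secant formula: x_{n+1} = x_n - f(x_n)(x_n - x_{n-1})/(f(x_n) - f(x_{n-1}))

Iteration 1:
  f(0.860000) = -2.260400
  f(2.040000) = 1.161600
  x_2 = 2.040000 - 1.161600×(2.040000 - 0.860000)/(1.161600 - (-2.260400))
       = 1.639448
Iteration 2:
  f(2.040000) = 1.161600
  f(1.639448) = -0.312209
  x_3 = 1.639448 - (-0.312209)×(1.639448 - 2.040000)/(-0.312209 - 1.161600)
       = 1.724300
Iteration 3:
  f(1.639448) = -0.312209
  f(1.724300) = -0.026788
  x_4 = 1.724300 - (-0.026788)×(1.724300 - 1.639448)/(-0.026788 - (-0.312209))
       = 1.732264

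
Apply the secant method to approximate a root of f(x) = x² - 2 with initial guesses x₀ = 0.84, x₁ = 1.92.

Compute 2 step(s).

f(x) = x² - 2
x₀ = 0.84, x₁ = 1.92

Secant formula: x_{n+1} = x_n - f(x_n)(x_n - x_{n-1})/(f(x_n) - f(x_{n-1}))

Iteration 1:
  f(0.840000) = -1.294400
  f(1.920000) = 1.686400
  x_2 = 1.920000 - 1.686400×(1.920000 - 0.840000)/(1.686400 - (-1.294400))
       = 1.308986
Iteration 2:
  f(1.920000) = 1.686400
  f(1.308986) = -0.286557
  x_3 = 1.308986 - (-0.286557)×(1.308986 - 1.920000)/(-0.286557 - 1.686400)
       = 1.397731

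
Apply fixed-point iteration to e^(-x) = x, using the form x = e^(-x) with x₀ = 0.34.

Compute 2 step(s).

Equation: e^(-x) = x
Fixed-point form: x = e^(-x)
x₀ = 0.34

x_1 = g(0.340000) = 0.711770
x_2 = g(0.711770) = 0.490775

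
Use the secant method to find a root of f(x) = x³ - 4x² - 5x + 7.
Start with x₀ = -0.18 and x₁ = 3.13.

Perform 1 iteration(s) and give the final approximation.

f(x) = x³ - 4x² - 5x + 7
x₀ = -0.18, x₁ = 3.13

Secant formula: x_{n+1} = x_n - f(x_n)(x_n - x_{n-1})/(f(x_n) - f(x_{n-1}))

Iteration 1:
  f(-0.180000) = 7.764568
  f(3.130000) = -17.173303
  x_2 = 3.130000 - (-17.173303)×(3.130000 - (-0.180000))/(-17.173303 - 7.764568)
       = 0.850590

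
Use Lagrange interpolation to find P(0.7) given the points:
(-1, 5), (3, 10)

Lagrange interpolation formula:
P(x) = Σ yᵢ × Lᵢ(x)
where Lᵢ(x) = Π_{j≠i} (x - xⱼ)/(xᵢ - xⱼ)

L_0(0.7) = (0.7 - 3)/(-1 - 3) = 0.575000
L_1(0.7) = (0.7 - (-1))/(3 - (-1)) = 0.425000

P(0.7) = 5×L_0(0.7) + 10×L_1(0.7)
P(0.7) = 7.125000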